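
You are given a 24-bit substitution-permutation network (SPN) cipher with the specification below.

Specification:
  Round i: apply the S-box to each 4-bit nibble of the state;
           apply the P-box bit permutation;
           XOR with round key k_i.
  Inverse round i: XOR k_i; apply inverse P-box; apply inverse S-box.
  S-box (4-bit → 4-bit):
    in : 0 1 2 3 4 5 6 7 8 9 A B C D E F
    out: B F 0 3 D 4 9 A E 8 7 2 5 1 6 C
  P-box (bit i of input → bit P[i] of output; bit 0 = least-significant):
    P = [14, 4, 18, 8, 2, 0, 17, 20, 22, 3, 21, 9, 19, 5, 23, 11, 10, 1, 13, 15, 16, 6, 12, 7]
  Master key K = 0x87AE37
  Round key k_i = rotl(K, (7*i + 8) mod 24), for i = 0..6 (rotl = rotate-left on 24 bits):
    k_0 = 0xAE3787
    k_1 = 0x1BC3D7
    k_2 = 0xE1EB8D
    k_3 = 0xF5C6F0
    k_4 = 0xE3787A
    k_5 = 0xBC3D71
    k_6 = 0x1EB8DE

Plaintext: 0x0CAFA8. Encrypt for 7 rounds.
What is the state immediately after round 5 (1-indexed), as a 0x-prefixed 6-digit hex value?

s_0 = plaintext = 0x0CAFA8
s_1 = Round(s_0, k_0) = 0x011072
s_2 = Round(s_1, k_1) = 0xC26D3C
s_3 = Round(s_2, k_2) = 0xACB388
s_4 = Round(s_3, k_3) = 0xA2F389
s_5 = Round(s_4, k_4) = 0x306133
s_6 = Round(s_5, k_5) = 0xD5F32E
s_7 = Round(s_6, k_6) = 0xDB90C6

0x306133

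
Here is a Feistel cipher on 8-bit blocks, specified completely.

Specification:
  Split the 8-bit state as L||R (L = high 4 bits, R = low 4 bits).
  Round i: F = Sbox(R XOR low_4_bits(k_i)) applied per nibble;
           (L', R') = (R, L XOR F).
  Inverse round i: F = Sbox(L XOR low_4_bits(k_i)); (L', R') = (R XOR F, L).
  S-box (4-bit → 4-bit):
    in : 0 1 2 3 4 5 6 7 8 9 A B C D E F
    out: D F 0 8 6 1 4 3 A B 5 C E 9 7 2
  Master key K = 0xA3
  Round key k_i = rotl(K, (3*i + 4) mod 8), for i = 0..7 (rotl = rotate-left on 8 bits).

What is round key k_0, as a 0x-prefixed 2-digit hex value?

0x3A

K = 0xA3
k_0 = rotl(K, (3*0+4) mod 8) = rotl(K, 4) = 0x3A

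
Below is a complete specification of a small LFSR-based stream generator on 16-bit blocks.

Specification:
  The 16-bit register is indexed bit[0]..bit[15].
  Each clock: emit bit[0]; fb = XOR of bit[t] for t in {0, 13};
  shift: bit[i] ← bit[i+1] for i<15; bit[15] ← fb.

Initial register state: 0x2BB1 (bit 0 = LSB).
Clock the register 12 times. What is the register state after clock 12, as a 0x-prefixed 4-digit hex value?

reg_0 = 0x2BB1
clock 1: out=1, reg = 0x15D8
clock 2: out=0, reg = 0x0AEC
clock 3: out=0, reg = 0x0576
clock 4: out=0, reg = 0x02BB
clock 5: out=1, reg = 0x815D
clock 6: out=1, reg = 0xC0AE
clock 7: out=0, reg = 0x6057
clock 8: out=1, reg = 0x302B
clock 9: out=1, reg = 0x1815
clock 10: out=1, reg = 0x8C0A
clock 11: out=0, reg = 0x4605
clock 12: out=1, reg = 0xA302

0xA302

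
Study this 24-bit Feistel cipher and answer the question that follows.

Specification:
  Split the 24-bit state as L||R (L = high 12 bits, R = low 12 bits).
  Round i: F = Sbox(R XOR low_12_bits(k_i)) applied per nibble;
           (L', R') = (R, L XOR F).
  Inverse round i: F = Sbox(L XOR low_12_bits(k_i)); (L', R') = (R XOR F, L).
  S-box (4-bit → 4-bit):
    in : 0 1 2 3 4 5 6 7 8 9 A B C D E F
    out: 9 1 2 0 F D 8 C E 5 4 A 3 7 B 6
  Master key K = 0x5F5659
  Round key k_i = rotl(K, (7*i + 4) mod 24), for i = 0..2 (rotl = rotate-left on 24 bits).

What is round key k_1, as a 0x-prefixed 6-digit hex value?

K = 0x5F5659
k_0 = rotl(K, (7*0+4) mod 24) = rotl(K, 4) = 0xF56595
k_1 = rotl(K, (7*1+4) mod 24) = rotl(K, 11) = 0xB2CAFA

0xB2CAFA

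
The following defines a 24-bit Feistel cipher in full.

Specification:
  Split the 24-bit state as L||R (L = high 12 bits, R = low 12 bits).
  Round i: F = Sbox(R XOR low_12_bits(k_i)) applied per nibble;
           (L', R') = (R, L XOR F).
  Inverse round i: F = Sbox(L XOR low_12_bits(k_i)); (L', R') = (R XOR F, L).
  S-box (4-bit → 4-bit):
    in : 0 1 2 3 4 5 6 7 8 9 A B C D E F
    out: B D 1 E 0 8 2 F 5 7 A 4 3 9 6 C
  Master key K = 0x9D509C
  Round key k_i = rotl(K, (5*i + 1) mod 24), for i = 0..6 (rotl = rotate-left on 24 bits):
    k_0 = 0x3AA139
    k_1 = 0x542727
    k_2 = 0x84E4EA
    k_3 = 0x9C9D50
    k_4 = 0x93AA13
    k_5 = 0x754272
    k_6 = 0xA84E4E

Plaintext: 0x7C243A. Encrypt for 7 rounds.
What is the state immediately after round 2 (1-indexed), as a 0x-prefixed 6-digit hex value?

0xF7C1BE

s_0 = plaintext = 0x7C243A
s_1 = Round(s_0, k_0) = 0x43AF7C
s_2 = Round(s_1, k_1) = 0xF7C1BE
s_3 = Round(s_2, k_2) = 0x1BE7FC
s_4 = Round(s_3, k_3) = 0x7FCB1D
s_5 = Round(s_4, k_4) = 0xB1DA4A
s_6 = Round(s_5, k_5) = 0xA4AEF8
s_7 = Round(s_6, k_6) = 0xEF8108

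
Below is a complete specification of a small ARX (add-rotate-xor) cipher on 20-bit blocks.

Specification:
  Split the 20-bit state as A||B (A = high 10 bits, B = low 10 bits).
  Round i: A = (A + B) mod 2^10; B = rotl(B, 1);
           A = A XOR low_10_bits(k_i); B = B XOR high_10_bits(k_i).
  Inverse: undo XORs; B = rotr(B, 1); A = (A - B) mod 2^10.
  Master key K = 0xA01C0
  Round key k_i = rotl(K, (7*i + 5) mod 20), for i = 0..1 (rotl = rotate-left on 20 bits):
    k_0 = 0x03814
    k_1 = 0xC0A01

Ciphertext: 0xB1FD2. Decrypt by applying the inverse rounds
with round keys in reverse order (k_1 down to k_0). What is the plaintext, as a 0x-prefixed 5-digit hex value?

0x05C33

s_0 = ciphertext = 0xB1FD2
s_1 = InvRound(s_0, k_1) = 0x17868
s_2 = InvRound(s_1, k_0) = 0x05C33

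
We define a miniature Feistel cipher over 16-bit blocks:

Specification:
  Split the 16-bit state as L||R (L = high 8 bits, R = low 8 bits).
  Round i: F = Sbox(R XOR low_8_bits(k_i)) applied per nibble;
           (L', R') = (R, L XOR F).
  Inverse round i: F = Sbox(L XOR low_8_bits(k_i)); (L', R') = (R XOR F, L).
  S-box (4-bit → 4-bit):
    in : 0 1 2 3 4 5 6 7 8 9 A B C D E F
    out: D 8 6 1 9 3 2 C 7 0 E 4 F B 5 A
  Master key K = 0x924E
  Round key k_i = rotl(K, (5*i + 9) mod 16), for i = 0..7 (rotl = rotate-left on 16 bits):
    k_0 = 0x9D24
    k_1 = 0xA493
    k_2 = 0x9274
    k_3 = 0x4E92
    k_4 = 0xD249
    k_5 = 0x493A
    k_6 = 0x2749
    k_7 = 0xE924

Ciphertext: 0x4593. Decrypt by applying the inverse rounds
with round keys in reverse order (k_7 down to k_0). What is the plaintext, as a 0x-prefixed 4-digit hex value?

s_0 = ciphertext = 0x4593
s_1 = InvRound(s_0, k_7) = 0xBB45
s_2 = InvRound(s_1, k_6) = 0xE3BB
s_3 = InvRound(s_2, k_5) = 0x0BE3
s_4 = InvRound(s_3, k_4) = 0x750B
s_5 = InvRound(s_4, k_3) = 0x5775
s_6 = InvRound(s_5, k_2) = 0x1457
s_7 = InvRound(s_6, k_1) = 0x2B14
s_8 = InvRound(s_7, k_0) = 0xCE2B

0xCE2B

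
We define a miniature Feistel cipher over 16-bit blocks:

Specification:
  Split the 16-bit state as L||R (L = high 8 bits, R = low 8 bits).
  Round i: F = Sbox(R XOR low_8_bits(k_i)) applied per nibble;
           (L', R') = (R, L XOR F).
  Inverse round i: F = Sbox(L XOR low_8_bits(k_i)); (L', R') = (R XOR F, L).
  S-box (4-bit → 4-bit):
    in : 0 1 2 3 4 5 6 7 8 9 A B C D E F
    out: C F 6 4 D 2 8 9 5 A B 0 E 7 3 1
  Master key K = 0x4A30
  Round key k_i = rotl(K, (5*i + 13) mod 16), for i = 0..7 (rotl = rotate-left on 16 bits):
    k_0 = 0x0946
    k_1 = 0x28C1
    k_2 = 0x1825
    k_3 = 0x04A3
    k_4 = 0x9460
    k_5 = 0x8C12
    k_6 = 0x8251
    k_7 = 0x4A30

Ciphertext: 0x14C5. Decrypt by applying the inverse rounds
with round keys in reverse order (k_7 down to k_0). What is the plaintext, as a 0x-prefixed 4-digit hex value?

s_0 = ciphertext = 0x14C5
s_1 = InvRound(s_0, k_7) = 0xA814
s_2 = InvRound(s_1, k_6) = 0x0EA8
s_3 = InvRound(s_2, k_5) = 0x560E
s_4 = InvRound(s_3, k_4) = 0x4656
s_5 = InvRound(s_4, k_3) = 0x6446
s_6 = InvRound(s_5, k_2) = 0x9964
s_7 = InvRound(s_6, k_1) = 0x4199
s_8 = InvRound(s_7, k_0) = 0x5041

0x5041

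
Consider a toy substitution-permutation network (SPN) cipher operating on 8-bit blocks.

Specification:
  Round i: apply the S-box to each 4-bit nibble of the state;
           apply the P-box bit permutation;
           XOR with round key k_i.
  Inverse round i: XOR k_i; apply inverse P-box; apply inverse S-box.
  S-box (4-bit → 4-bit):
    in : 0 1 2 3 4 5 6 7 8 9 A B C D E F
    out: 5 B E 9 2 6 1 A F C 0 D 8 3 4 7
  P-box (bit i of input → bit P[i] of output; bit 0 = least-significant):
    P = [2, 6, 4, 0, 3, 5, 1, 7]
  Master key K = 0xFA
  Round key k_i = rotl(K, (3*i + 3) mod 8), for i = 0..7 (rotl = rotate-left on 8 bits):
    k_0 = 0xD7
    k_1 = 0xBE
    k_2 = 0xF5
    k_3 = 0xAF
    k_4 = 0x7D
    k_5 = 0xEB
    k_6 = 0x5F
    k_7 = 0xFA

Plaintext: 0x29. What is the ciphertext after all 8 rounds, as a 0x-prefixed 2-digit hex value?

0xE6

s_0 = plaintext = 0x29
s_1 = Round(s_0, k_0) = 0x64
s_2 = Round(s_1, k_1) = 0xF6
s_3 = Round(s_2, k_2) = 0xDB
s_4 = Round(s_3, k_3) = 0x92
s_5 = Round(s_4, k_4) = 0xAE
s_6 = Round(s_5, k_5) = 0xFB
s_7 = Round(s_6, k_6) = 0x60
s_8 = Round(s_7, k_7) = 0xE6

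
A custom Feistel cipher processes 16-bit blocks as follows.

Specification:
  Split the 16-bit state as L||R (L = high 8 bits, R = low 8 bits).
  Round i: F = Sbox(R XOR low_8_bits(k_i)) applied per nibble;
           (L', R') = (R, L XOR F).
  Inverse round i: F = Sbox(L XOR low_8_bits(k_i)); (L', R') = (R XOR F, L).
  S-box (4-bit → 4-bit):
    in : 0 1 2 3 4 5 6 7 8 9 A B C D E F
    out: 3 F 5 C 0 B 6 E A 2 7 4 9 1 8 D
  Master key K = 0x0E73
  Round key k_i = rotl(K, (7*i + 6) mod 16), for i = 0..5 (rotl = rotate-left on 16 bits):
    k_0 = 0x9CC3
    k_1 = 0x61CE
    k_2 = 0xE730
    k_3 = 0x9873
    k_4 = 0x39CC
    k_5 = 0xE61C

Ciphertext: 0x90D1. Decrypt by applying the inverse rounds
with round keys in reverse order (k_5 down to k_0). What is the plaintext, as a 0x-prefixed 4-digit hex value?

s_0 = ciphertext = 0x90D1
s_1 = InvRound(s_0, k_5) = 0x7890
s_2 = InvRound(s_1, k_4) = 0xD078
s_3 = InvRound(s_2, k_3) = 0x04D0
s_4 = InvRound(s_3, k_2) = 0x1004
s_5 = InvRound(s_4, k_1) = 0x1C10
s_6 = InvRound(s_5, k_0) = 0x0D1C

0x0D1C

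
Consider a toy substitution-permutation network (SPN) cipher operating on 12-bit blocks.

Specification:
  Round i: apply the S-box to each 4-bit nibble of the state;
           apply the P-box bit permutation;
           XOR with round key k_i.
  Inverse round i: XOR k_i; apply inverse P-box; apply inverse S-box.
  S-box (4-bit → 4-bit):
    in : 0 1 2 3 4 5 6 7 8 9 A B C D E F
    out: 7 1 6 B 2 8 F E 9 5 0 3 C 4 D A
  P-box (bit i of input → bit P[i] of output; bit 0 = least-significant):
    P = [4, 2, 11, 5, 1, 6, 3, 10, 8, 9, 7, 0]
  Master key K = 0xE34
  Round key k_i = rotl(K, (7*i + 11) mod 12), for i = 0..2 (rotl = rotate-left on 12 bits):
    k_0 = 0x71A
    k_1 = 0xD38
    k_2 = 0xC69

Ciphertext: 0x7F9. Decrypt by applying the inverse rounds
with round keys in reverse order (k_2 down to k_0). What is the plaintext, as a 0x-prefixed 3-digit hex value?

0x8BD

s_0 = ciphertext = 0x7F9
s_1 = InvRound(s_0, k_2) = 0x0A9
s_2 = InvRound(s_1, k_1) = 0xE59
s_3 = InvRound(s_2, k_0) = 0x8BD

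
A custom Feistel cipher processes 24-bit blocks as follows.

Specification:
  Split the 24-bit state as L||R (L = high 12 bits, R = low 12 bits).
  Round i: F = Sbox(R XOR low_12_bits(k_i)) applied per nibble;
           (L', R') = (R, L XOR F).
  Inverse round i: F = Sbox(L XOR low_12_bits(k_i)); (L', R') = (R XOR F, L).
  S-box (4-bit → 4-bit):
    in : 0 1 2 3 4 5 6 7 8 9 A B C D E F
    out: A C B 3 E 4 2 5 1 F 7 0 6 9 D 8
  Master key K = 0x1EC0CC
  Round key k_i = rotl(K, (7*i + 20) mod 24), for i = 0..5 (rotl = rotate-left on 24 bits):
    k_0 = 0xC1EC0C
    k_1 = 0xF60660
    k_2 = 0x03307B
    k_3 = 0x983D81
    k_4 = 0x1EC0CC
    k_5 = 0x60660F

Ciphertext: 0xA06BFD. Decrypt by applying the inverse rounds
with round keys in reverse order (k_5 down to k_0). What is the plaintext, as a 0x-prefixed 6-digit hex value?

0x786867

s_0 = ciphertext = 0xA06BFD
s_1 = InvRound(s_0, k_5) = 0xD52A06
s_2 = InvRound(s_1, k_4) = 0x3FBD52
s_3 = InvRound(s_2, k_3) = 0x0053FB
s_4 = InvRound(s_3, k_2) = 0x9A6005
s_5 = InvRound(s_4, k_1) = 0x8679A6
s_6 = InvRound(s_5, k_0) = 0x786867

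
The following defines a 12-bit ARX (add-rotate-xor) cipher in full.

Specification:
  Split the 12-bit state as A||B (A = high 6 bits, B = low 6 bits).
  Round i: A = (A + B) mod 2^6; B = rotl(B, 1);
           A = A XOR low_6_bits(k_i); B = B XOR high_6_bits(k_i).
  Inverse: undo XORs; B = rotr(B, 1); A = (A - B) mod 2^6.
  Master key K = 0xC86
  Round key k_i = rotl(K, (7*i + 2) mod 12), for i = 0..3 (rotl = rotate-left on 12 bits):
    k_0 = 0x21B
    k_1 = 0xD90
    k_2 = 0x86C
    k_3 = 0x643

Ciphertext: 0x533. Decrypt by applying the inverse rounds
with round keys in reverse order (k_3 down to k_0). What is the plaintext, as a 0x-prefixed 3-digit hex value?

s_0 = ciphertext = 0x533
s_1 = InvRound(s_0, k_3) = 0x095
s_2 = InvRound(s_1, k_2) = 0x51A
s_3 = InvRound(s_2, k_1) = 0xB96
s_4 = InvRound(s_3, k_0) = 0x98F

0x98F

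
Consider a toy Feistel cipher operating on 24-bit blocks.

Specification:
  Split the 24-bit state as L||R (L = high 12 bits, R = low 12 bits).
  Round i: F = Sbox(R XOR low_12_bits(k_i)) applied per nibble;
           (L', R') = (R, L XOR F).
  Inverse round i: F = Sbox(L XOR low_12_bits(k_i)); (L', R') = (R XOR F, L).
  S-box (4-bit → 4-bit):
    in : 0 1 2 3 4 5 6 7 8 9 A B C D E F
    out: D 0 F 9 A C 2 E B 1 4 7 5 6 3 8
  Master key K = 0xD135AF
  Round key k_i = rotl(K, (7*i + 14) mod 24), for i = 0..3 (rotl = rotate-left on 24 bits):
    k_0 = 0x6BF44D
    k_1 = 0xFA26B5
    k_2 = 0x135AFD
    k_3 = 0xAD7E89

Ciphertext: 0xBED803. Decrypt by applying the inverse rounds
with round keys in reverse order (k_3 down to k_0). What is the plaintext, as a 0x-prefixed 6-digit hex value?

s_0 = ciphertext = 0xBED803
s_1 = InvRound(s_0, k_3) = 0x429BED
s_2 = InvRound(s_1, k_2) = 0x887429
s_3 = InvRound(s_2, k_1) = 0x7B6887
s_4 = InvRound(s_3, k_0) = 0x1007B6

0x1007B6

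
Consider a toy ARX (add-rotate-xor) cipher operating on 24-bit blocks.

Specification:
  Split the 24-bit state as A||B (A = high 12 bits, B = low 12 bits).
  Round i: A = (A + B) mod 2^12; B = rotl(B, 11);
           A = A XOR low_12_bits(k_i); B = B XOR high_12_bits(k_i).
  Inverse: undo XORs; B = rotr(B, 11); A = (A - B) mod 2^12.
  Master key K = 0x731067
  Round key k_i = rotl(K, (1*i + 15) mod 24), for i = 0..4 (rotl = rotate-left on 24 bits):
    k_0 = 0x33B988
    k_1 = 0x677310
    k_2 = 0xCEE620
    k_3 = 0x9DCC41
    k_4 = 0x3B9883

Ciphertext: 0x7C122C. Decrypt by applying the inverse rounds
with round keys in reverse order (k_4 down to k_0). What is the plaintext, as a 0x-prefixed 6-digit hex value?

s_0 = ciphertext = 0x7C122C
s_1 = InvRound(s_0, k_4) = 0xC1832A
s_2 = InvRound(s_1, k_3) = 0xA6C5ED
s_3 = InvRound(s_2, k_2) = 0xA45207
s_4 = InvRound(s_3, k_1) = 0x0758E0
s_5 = InvRound(s_4, k_0) = 0x2467B7

0x2467B7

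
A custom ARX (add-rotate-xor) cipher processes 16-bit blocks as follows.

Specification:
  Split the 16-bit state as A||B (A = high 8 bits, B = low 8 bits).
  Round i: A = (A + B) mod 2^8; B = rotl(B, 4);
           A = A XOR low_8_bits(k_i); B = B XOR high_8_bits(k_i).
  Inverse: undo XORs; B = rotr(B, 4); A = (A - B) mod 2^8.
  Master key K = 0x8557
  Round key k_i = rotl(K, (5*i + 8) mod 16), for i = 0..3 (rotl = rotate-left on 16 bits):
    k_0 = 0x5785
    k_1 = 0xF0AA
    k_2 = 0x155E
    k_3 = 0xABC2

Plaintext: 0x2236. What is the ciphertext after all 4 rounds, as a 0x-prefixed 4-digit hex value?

0x9C49

s_0 = plaintext = 0x2236
s_1 = Round(s_0, k_0) = 0xDD34
s_2 = Round(s_1, k_1) = 0xBBB3
s_3 = Round(s_2, k_2) = 0x302E
s_4 = Round(s_3, k_3) = 0x9C49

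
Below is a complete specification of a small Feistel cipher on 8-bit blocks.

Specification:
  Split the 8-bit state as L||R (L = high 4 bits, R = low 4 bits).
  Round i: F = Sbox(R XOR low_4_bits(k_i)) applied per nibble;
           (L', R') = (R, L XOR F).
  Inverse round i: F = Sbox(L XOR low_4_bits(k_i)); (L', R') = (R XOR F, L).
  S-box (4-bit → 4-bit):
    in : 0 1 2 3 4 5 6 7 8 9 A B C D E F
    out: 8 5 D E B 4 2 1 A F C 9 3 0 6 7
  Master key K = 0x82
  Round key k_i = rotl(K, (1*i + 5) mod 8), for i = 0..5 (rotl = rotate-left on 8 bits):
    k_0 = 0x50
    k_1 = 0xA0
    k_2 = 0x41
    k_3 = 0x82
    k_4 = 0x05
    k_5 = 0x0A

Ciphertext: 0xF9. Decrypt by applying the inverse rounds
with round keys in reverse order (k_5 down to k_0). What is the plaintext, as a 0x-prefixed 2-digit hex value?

s_0 = ciphertext = 0xF9
s_1 = InvRound(s_0, k_5) = 0xDF
s_2 = InvRound(s_1, k_4) = 0x5D
s_3 = InvRound(s_2, k_3) = 0xC5
s_4 = InvRound(s_3, k_2) = 0x5C
s_5 = InvRound(s_4, k_1) = 0x85
s_6 = InvRound(s_5, k_0) = 0xF8

0xF8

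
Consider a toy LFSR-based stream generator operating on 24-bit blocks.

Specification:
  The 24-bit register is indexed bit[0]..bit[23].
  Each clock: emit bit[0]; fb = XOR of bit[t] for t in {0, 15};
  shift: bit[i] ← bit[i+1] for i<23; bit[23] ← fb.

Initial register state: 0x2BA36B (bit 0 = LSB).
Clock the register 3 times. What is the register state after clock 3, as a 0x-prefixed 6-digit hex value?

reg_0 = 0x2BA36B
clock 1: out=1, reg = 0x15D1B5
clock 2: out=1, reg = 0x0AE8DA
clock 3: out=0, reg = 0x85746D

0x85746D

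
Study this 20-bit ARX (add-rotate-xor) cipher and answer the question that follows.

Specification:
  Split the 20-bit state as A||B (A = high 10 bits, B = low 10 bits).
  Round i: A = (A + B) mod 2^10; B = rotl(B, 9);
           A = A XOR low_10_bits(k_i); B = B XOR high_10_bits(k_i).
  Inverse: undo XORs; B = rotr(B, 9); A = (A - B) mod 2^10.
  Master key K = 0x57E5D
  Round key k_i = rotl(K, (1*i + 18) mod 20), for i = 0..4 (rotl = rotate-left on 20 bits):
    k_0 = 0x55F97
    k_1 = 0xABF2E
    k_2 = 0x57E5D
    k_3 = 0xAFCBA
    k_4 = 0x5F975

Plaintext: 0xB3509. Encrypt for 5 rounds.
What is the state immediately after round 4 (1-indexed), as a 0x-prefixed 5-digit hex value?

0x18E41

s_0 = plaintext = 0xB3509
s_1 = Round(s_0, k_0) = 0x107D3
s_2 = Round(s_1, k_1) = 0xCE946
s_3 = Round(s_2, k_2) = 0xB75FC
s_4 = Round(s_3, k_3) = 0x18E41
s_5 = Round(s_4, k_4) = 0xF465E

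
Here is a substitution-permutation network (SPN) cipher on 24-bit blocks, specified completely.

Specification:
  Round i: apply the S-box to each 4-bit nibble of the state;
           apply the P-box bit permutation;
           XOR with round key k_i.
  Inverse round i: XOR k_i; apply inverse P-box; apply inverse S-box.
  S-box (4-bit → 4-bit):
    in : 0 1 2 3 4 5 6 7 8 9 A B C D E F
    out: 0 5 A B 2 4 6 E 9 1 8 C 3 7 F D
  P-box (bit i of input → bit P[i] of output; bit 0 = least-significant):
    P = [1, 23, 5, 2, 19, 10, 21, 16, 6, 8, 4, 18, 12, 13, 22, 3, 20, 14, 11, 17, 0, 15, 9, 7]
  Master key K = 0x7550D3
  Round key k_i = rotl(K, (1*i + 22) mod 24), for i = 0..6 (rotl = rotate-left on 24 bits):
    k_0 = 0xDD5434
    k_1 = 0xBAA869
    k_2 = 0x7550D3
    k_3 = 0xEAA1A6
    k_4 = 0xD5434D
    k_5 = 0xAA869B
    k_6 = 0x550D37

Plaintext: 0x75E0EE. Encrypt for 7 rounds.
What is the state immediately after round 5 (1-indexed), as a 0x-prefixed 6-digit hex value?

s_0 = plaintext = 0x75E0EE
s_1 = Round(s_0, k_0) = 0x34EA9A
s_2 = Round(s_1, k_1) = 0xF658E4
s_3 = Round(s_2, k_2) = 0x981E12
s_4 = Round(s_3, k_3) = 0x14B0F3
s_5 = Round(s_4, k_4) = 0x3C0142
s_6 = Round(s_5, k_5) = 0x3A424E
s_7 = Round(s_6, k_6) = 0xD3A890

0x3C0142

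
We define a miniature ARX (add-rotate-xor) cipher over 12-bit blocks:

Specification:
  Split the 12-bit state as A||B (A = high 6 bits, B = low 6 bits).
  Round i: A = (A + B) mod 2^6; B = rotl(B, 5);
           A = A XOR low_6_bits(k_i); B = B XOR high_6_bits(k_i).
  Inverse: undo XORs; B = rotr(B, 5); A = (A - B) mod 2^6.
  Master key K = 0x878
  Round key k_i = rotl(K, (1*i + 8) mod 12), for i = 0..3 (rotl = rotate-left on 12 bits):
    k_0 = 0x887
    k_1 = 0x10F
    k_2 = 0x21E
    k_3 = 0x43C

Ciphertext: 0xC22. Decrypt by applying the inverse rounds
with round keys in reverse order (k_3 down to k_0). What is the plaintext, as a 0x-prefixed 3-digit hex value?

0x738

s_0 = ciphertext = 0xC22
s_1 = InvRound(s_0, k_3) = 0x9E5
s_2 = InvRound(s_1, k_2) = 0x79B
s_3 = InvRound(s_2, k_1) = 0x4FE
s_4 = InvRound(s_3, k_0) = 0x738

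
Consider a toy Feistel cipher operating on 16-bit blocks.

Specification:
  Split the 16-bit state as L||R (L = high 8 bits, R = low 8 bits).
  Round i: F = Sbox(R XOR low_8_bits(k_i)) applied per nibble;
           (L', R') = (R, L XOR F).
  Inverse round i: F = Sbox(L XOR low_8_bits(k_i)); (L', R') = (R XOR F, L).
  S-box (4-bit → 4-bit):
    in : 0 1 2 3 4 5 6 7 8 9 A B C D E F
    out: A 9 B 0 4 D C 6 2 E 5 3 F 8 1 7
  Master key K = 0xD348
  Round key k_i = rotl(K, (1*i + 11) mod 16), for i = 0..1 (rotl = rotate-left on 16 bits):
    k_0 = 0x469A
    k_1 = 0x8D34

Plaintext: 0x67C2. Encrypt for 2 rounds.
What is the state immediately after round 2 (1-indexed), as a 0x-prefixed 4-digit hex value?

0xB5EB

s_0 = plaintext = 0x67C2
s_1 = Round(s_0, k_0) = 0xC2B5
s_2 = Round(s_1, k_1) = 0xB5EB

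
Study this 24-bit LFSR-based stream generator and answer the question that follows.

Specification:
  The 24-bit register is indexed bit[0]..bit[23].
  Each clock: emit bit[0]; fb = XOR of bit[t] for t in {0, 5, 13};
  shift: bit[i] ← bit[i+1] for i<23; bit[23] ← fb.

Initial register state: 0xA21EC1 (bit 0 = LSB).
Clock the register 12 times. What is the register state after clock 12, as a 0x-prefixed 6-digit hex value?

reg_0 = 0xA21EC1
clock 1: out=1, reg = 0xD10F60
clock 2: out=0, reg = 0xE887B0
clock 3: out=0, reg = 0xF443D8
clock 4: out=0, reg = 0x7A21EC
clock 5: out=0, reg = 0x3D10F6
clock 6: out=0, reg = 0x9E887B
clock 7: out=1, reg = 0x4F443D
clock 8: out=1, reg = 0x27A21E
clock 9: out=0, reg = 0x93D10F
clock 10: out=1, reg = 0xC9E887
clock 11: out=1, reg = 0x64F443
clock 12: out=1, reg = 0x327A21

0x327A21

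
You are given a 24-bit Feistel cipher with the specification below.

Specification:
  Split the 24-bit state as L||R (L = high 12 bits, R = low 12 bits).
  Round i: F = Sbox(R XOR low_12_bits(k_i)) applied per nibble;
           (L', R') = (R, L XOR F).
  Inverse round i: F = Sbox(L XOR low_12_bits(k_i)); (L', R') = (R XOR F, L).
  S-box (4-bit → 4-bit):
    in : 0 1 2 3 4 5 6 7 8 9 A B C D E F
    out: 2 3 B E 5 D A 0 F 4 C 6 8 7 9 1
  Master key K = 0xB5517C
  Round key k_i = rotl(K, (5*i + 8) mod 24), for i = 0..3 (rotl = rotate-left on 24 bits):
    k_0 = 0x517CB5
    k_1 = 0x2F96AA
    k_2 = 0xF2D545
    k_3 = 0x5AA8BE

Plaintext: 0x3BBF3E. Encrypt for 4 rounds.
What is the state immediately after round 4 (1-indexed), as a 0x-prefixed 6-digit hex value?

0x5DBE03

s_0 = plaintext = 0x3BBF3E
s_1 = Round(s_0, k_0) = 0xF3ED4D
s_2 = Round(s_1, k_1) = 0xD4D9AE
s_3 = Round(s_2, k_2) = 0x9AE5DB
s_4 = Round(s_3, k_3) = 0x5DBE03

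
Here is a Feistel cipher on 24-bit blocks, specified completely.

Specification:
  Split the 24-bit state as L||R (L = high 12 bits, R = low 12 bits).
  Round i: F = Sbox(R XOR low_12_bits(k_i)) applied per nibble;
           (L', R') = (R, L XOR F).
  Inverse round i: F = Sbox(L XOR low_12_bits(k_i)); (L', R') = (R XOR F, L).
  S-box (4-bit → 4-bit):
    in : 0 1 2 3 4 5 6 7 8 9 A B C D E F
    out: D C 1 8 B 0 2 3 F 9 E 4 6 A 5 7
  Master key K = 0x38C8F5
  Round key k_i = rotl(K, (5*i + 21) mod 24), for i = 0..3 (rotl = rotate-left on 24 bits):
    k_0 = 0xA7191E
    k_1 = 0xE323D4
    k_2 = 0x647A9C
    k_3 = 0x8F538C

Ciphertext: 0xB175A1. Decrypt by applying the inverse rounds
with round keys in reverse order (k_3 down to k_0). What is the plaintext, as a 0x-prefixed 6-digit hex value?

s_0 = ciphertext = 0xB175A1
s_1 = InvRound(s_0, k_3) = 0xA35B17
s_2 = InvRound(s_1, k_2) = 0x6FEA35
s_3 = InvRound(s_2, k_1) = 0xA2B6FE
s_4 = InvRound(s_3, k_0) = 0xE7EA2B

0xE7EA2B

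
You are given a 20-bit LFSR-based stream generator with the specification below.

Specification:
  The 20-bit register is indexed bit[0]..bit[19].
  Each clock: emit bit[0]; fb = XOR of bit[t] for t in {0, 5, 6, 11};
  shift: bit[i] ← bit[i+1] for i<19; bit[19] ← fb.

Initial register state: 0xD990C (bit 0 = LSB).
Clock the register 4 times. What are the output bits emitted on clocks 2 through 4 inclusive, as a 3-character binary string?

011

reg_0 = 0xD990C
clock 1: out=0, reg = 0xECC86
clock 2: out=0, reg = 0xF6643
clock 3: out=1, reg = 0x7B321
clock 4: out=1, reg = 0x3D990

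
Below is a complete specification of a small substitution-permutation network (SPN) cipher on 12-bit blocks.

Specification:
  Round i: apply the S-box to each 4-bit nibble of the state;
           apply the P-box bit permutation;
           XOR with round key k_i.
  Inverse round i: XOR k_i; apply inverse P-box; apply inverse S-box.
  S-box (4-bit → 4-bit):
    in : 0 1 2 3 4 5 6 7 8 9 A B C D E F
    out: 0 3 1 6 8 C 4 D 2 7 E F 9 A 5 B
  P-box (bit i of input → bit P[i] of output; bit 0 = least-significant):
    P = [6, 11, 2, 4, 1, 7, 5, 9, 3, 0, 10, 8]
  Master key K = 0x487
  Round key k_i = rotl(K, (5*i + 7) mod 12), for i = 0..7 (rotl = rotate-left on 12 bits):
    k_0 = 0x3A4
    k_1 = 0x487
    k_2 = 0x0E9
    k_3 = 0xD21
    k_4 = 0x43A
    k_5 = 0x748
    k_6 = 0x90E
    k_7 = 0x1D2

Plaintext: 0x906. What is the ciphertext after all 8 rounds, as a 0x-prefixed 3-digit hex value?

0x583

s_0 = plaintext = 0x906
s_1 = Round(s_0, k_0) = 0x7A9
s_2 = Round(s_1, k_1) = 0xB6B
s_3 = Round(s_2, k_2) = 0xD94
s_4 = Round(s_3, k_3) = 0xC92
s_5 = Round(s_4, k_4) = 0x5D0
s_6 = Round(s_5, k_5) = 0x0C8
s_7 = Round(s_6, k_6) = 0x30C
s_8 = Round(s_7, k_7) = 0x583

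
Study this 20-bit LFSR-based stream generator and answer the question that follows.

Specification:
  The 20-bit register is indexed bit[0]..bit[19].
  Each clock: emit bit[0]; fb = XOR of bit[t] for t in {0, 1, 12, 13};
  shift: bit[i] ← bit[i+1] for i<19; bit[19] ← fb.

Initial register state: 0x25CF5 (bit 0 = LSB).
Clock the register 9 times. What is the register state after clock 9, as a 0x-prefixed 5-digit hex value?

0x5C12E

reg_0 = 0x25CF5
clock 1: out=1, reg = 0x12E7A
clock 2: out=0, reg = 0x0973D
clock 3: out=1, reg = 0x04B9E
clock 4: out=0, reg = 0x825CF
clock 5: out=1, reg = 0xC12E7
clock 6: out=1, reg = 0xE0973
clock 7: out=1, reg = 0x704B9
clock 8: out=1, reg = 0xB825C
clock 9: out=0, reg = 0x5C12E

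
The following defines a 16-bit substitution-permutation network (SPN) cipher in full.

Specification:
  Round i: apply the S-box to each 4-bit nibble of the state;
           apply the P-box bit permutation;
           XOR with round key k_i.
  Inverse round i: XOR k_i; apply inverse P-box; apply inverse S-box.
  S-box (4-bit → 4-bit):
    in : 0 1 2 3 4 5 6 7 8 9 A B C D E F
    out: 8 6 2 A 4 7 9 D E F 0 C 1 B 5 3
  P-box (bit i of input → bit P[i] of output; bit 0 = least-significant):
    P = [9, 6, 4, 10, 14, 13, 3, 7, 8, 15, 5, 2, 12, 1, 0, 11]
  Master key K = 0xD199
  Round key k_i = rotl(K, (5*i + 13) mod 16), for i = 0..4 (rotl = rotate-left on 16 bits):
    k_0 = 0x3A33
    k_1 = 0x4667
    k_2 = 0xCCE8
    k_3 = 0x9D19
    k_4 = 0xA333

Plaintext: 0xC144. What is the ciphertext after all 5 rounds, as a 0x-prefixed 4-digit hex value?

0xB70D

s_0 = plaintext = 0xC144
s_1 = Round(s_0, k_0) = 0xAA0B
s_2 = Round(s_1, k_1) = 0x42F7
s_3 = Round(s_2, k_2) = 0x2AF9
s_4 = Round(s_3, k_3) = 0xFB4B
s_5 = Round(s_4, k_4) = 0xB70D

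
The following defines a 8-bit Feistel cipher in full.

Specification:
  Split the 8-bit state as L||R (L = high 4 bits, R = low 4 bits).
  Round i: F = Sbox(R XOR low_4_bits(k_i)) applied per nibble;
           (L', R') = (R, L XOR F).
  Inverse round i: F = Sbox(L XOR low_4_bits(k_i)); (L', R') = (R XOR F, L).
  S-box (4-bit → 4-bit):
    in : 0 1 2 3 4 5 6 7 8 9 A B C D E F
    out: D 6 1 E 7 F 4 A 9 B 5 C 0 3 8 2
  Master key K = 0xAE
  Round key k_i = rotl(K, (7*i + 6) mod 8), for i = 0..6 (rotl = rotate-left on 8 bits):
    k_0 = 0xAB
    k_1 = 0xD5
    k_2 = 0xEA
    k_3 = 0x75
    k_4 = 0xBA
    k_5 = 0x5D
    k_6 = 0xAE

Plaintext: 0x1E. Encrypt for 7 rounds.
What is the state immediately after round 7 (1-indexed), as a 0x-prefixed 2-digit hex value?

s_0 = plaintext = 0x1E
s_1 = Round(s_0, k_0) = 0xEE
s_2 = Round(s_1, k_1) = 0xE2
s_3 = Round(s_2, k_2) = 0x27
s_4 = Round(s_3, k_3) = 0x73
s_5 = Round(s_4, k_4) = 0x3C
s_6 = Round(s_5, k_5) = 0xC5
s_7 = Round(s_6, k_6) = 0x50

0x50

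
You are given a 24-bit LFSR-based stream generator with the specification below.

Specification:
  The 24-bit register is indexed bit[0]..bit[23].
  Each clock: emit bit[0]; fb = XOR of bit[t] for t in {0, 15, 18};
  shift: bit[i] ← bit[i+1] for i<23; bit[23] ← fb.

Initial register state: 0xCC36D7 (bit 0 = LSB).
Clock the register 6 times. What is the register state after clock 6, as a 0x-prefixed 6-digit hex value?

0xF330DB

reg_0 = 0xCC36D7
clock 1: out=1, reg = 0x661B6B
clock 2: out=1, reg = 0x330DB5
clock 3: out=1, reg = 0x9986DA
clock 4: out=0, reg = 0xCCC36D
clock 5: out=1, reg = 0xE661B6
clock 6: out=0, reg = 0xF330DB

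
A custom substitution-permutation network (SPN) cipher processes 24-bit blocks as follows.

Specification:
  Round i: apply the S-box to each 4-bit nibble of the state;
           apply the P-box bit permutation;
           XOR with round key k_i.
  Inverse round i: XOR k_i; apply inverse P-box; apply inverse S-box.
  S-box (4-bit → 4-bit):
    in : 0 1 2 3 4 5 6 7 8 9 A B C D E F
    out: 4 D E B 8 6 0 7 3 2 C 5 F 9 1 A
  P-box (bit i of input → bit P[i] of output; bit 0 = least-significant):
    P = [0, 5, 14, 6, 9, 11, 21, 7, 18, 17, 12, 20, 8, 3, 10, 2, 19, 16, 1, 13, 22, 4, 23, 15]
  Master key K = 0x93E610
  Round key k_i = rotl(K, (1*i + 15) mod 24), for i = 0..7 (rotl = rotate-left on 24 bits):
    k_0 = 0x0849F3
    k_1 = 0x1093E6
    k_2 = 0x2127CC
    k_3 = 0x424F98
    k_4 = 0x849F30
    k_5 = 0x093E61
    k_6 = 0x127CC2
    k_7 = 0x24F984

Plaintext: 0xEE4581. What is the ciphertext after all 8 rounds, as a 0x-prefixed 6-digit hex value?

s_0 = plaintext = 0xEE4581
s_1 = Round(s_0, k_0) = 0x4213B6
s_2 = Round(s_1, k_1) = 0x2734E0
s_3 = Round(s_2, k_2) = 0xB8E4D2
s_4 = Round(s_3, k_3) = 0x9B0C78
s_5 = Round(s_4, k_4) = 0xBA8103
s_6 = Round(s_5, k_5) = 0xFD0F0A
s_7 = Round(s_6, k_6) = 0x289892
s_8 = Round(s_7, k_7) = 0xAB31FC

0xAB31FC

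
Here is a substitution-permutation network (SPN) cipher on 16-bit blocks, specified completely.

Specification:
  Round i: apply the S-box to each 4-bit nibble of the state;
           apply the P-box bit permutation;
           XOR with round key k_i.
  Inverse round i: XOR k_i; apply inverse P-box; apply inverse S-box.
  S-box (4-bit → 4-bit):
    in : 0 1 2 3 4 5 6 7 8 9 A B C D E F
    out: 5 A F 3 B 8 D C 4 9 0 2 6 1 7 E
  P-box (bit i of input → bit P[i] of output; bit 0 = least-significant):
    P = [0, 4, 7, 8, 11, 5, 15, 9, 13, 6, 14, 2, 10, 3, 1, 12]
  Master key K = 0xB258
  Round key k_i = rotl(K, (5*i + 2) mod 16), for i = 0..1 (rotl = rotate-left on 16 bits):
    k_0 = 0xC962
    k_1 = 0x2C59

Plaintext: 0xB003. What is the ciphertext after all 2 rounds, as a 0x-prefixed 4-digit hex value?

s_0 = plaintext = 0xB003
s_1 = Round(s_0, k_0) = 0x217B
s_2 = Round(s_1, k_1) = 0xBA07

0xBA07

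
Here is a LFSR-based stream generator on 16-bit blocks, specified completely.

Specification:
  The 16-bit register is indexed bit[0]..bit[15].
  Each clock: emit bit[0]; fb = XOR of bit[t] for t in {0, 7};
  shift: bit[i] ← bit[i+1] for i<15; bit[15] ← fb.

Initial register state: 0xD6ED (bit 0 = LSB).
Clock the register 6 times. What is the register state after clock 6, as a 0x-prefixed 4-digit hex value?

0x035B

reg_0 = 0xD6ED
clock 1: out=1, reg = 0x6B76
clock 2: out=0, reg = 0x35BB
clock 3: out=1, reg = 0x1ADD
clock 4: out=1, reg = 0x0D6E
clock 5: out=0, reg = 0x06B7
clock 6: out=1, reg = 0x035B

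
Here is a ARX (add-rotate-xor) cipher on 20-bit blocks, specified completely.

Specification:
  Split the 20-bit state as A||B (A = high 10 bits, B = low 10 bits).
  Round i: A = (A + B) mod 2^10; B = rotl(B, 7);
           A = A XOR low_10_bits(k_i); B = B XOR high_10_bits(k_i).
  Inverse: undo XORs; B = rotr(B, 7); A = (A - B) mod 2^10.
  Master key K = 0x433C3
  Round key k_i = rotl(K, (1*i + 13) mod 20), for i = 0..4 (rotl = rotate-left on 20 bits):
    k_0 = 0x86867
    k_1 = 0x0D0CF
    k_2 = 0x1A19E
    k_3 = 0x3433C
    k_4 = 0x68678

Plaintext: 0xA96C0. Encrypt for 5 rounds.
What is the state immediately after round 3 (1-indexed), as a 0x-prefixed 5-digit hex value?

s_0 = plaintext = 0xA96C0
s_1 = Round(s_0, k_0) = 0x40A42
s_2 = Round(s_1, k_1) = 0xE2D7C
s_3 = Round(s_2, k_2) = 0x26647
s_4 = Round(s_3, k_3) = 0x77318
s_5 = Round(s_4, k_4) = 0xA31C2

0x26647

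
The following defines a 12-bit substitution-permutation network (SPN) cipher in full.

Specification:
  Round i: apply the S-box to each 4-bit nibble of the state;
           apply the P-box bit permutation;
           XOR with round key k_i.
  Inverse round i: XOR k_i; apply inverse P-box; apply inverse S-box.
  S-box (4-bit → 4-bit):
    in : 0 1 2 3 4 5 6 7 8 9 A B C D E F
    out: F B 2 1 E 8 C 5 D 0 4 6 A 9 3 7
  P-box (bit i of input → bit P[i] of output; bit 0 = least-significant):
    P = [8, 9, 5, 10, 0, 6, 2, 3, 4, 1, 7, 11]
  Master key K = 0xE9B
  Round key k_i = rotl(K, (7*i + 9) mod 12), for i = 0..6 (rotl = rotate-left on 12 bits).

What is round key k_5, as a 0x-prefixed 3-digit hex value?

0xBE9

K = 0xE9B
k_0 = rotl(K, (7*0+9) mod 12) = rotl(K, 9) = 0x7D3
k_1 = rotl(K, (7*1+9) mod 12) = rotl(K, 4) = 0x9BE
k_2 = rotl(K, (7*2+9) mod 12) = rotl(K, 11) = 0xF4D
k_3 = rotl(K, (7*3+9) mod 12) = rotl(K, 6) = 0x6FA
k_4 = rotl(K, (7*4+9) mod 12) = rotl(K, 1) = 0xD37
k_5 = rotl(K, (7*5+9) mod 12) = rotl(K, 8) = 0xBE9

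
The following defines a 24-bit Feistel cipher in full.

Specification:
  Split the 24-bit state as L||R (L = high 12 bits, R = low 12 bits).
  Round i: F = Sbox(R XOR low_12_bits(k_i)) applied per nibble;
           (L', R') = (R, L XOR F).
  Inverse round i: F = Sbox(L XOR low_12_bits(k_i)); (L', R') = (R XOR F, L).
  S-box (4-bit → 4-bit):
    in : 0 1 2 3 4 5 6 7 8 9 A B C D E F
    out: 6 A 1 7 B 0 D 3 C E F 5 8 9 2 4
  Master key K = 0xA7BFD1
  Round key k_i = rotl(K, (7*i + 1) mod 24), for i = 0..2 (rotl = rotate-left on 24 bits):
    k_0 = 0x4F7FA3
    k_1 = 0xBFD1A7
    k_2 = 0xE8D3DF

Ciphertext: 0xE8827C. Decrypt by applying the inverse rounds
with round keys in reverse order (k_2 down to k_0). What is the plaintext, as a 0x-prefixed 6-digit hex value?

0x92C114

s_0 = ciphertext = 0xE8827C
s_1 = InvRound(s_0, k_2) = 0xB7FE88
s_2 = InvRound(s_1, k_1) = 0x114B7F
s_3 = InvRound(s_2, k_0) = 0x92C114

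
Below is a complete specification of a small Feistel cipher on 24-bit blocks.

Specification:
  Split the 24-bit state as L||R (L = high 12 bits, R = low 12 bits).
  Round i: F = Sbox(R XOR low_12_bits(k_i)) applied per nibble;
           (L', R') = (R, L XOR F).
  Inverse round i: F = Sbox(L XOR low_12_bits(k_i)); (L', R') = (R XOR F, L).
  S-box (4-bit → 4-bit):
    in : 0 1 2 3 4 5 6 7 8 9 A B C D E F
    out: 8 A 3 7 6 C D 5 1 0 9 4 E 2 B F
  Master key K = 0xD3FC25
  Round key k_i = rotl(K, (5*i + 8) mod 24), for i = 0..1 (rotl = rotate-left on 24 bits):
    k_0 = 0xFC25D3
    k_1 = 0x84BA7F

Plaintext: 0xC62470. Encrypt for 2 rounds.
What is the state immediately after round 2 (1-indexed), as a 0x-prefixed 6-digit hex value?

s_0 = plaintext = 0xC62470
s_1 = Round(s_0, k_0) = 0x4706F5
s_2 = Round(s_1, k_1) = 0x6F5A69

0x6F5A69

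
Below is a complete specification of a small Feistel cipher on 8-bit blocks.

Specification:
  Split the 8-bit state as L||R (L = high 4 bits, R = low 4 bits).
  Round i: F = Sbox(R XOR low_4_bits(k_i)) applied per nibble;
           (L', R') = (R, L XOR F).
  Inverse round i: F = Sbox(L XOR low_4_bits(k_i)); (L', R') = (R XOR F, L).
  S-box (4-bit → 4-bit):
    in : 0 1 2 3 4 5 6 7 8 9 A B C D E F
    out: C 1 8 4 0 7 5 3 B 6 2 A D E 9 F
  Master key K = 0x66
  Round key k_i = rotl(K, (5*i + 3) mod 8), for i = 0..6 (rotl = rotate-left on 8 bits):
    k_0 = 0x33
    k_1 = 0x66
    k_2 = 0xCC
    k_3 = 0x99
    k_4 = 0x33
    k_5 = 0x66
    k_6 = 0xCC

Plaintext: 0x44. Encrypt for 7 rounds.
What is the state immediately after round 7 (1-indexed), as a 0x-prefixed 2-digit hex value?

s_0 = plaintext = 0x44
s_1 = Round(s_0, k_0) = 0x47
s_2 = Round(s_1, k_1) = 0x75
s_3 = Round(s_2, k_2) = 0x51
s_4 = Round(s_3, k_3) = 0x1E
s_5 = Round(s_4, k_4) = 0xEF
s_6 = Round(s_5, k_5) = 0xF8
s_7 = Round(s_6, k_6) = 0x8F

0x8F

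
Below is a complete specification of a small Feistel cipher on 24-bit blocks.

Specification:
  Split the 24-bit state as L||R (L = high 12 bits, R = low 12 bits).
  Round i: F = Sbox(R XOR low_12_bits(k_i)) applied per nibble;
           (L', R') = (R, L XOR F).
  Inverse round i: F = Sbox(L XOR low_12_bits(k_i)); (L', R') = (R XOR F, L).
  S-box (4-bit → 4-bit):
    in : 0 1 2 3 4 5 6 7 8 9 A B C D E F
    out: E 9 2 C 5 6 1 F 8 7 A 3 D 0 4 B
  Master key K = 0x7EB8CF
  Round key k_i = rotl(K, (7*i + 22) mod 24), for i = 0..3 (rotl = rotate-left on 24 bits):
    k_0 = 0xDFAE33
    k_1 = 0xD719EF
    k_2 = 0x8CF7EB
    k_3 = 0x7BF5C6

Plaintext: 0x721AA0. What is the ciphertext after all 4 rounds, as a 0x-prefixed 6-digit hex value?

s_0 = plaintext = 0x721AA0
s_1 = Round(s_0, k_0) = 0xAA025D
s_2 = Round(s_1, k_1) = 0x25D992
s_3 = Round(s_2, k_2) = 0x9926AA
s_4 = Round(s_3, k_3) = 0x6AA58F

0x6AA58F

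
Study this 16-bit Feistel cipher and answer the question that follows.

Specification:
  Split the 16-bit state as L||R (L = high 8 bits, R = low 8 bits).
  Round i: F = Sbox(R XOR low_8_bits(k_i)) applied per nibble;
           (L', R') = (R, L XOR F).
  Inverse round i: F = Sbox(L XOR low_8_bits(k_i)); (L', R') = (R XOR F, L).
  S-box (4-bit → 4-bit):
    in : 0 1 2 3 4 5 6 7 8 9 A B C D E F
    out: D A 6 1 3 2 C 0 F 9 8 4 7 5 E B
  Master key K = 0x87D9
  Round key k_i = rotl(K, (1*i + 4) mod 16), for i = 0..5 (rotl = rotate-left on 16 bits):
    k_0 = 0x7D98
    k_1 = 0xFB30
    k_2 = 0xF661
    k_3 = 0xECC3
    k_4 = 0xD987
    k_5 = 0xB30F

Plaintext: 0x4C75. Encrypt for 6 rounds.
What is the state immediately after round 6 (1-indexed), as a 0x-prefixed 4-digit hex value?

s_0 = plaintext = 0x4C75
s_1 = Round(s_0, k_0) = 0x75A9
s_2 = Round(s_1, k_1) = 0xA9EC
s_3 = Round(s_2, k_2) = 0xEC5C
s_4 = Round(s_3, k_3) = 0x5C77
s_5 = Round(s_4, k_4) = 0x77E1
s_6 = Round(s_5, k_5) = 0xE199

0xE199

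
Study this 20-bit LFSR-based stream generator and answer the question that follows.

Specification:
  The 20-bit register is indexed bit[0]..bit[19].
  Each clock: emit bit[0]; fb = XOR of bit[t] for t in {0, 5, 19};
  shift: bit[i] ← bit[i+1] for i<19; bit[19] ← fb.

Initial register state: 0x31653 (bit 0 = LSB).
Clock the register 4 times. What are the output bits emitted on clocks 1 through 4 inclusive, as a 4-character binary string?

reg_0 = 0x31653
clock 1: out=1, reg = 0x98B29
clock 2: out=1, reg = 0xCC594
clock 3: out=0, reg = 0xE62CA
clock 4: out=0, reg = 0xF3165

1100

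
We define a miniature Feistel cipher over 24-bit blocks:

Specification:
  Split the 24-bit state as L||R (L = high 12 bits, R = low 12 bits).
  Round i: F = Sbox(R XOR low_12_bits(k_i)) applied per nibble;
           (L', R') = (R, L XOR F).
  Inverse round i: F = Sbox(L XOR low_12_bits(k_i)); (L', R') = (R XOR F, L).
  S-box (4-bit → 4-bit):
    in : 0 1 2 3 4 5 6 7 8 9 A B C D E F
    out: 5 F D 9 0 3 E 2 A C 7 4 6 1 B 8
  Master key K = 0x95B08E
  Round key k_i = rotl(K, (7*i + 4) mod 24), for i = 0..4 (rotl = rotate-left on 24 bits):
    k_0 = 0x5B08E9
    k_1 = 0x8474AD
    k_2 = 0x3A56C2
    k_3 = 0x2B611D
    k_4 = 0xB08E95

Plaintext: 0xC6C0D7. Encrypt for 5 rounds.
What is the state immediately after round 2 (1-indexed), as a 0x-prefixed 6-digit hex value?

s_0 = plaintext = 0xC6C0D7
s_1 = Round(s_0, k_0) = 0x0D76F7
s_2 = Round(s_1, k_1) = 0x6F7DE0
s_3 = Round(s_2, k_2) = 0xDE022A
s_4 = Round(s_3, k_3) = 0x22A472
s_5 = Round(s_4, k_4) = 0x472598

0x6F7DE0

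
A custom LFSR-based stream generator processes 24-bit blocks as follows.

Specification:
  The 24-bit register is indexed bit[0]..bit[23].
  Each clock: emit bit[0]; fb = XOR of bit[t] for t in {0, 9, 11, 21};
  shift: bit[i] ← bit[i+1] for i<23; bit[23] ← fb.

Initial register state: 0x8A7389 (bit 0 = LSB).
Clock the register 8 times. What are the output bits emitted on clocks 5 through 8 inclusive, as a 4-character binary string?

reg_0 = 0x8A7389
clock 1: out=1, reg = 0x4539C4
clock 2: out=0, reg = 0xA29CE2
clock 3: out=0, reg = 0x514E71
clock 4: out=1, reg = 0xA8A738
clock 5: out=0, reg = 0x54539C
clock 6: out=0, reg = 0xAA29CE
clock 7: out=0, reg = 0x5514E7
clock 8: out=1, reg = 0xAA8A73

0001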